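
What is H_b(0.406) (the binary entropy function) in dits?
0.2933 dits

The binary entropy function is:
H(p) = -p log(p) - (1-p) log(1-p)

H(0.406) = -0.406 × log_10(0.406) - 0.594 × log_10(0.594)
H(0.406) = 0.2933 dits

Note: Binary entropy is maximized at p=0.5 (H=1 bit) and minimized at p=0 or p=1 (H=0).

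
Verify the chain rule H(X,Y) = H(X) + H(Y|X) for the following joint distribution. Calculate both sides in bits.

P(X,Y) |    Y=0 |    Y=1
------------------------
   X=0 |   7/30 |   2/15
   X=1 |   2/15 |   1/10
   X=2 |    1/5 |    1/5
H(X,Y) = 2.5260, H(X) = 1.5494, H(Y|X) = 0.9766 (all in bits)

Chain rule: H(X,Y) = H(X) + H(Y|X)

Left side — joint entropy directly:
H(X,Y) = -Σ p(x,y) log p(x,y) = 2.5260 bits

Right side — compute H(Y|X) from the conditional distributions:
P(X) = (11/30, 7/30, 2/5), so H(X) = 1.5494 bits
H(Y|X) = Σ_x P(X=x) · H(Y|X=x):
  P(Y|X=0) = (7/11, 4/11), H(Y|X=0) = 0.9457, weight P(X=0) = 11/30
  P(Y|X=1) = (4/7, 3/7), H(Y|X=1) = 0.9852, weight P(X=1) = 7/30
  P(Y|X=2) = (1/2, 1/2), H(Y|X=2) = 1.0000, weight P(X=2) = 2/5
H(Y|X) = 0.9766 bits

H(X) + H(Y|X) = 1.5494 + 0.9766 = 2.5260 bits

Both sides equal 2.5260 bits. ✓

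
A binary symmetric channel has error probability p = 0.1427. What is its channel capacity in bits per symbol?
0.4087 bits

For a binary symmetric channel (BSC) with error probability p:
Capacity C = 1 - H(p) bits per symbol

where H(p) = -p log₂(p) - (1-p) log₂(1-p) is the binary entropy function.

H(0.1427) = 0.5913 bits
C = 1 - 0.5913 = 0.4087 bits per symbol

This means we can reliably transmit up to 0.4087 bits of information per channel use.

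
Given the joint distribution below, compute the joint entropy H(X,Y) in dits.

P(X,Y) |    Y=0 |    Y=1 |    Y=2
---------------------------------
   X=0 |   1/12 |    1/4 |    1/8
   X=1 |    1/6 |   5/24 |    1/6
0.7546 dits

Joint entropy is H(X,Y) = -Σ_{x,y} p(x,y) log p(x,y).

Summing over all non-zero entries:
H(X,Y) = -[1/12·log_10(1/12) + 1/4·log_10(1/4) + 1/8·log_10(1/8) + 1/6·log_10(1/6) + 5/24·log_10(5/24) + 1/6·log_10(1/6)]
H(X,Y) = 0.7546 dits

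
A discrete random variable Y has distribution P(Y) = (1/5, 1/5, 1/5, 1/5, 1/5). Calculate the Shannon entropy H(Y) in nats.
1.6094 nats

Shannon entropy is H(X) = -Σ p(x) log p(x).

For P = (1/5, 1/5, 1/5, 1/5, 1/5):
H = -1/5 × log_e(1/5) -1/5 × log_e(1/5) -1/5 × log_e(1/5) -1/5 × log_e(1/5) -1/5 × log_e(1/5)
H = 1.6094 nats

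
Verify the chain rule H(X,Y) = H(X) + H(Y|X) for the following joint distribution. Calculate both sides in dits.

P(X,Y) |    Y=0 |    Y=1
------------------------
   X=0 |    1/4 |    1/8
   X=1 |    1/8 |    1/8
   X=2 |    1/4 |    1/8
H(X,Y) = 0.7526, H(X) = 0.4700, H(Y|X) = 0.2826 (all in dits)

Chain rule: H(X,Y) = H(X) + H(Y|X)

Left side — joint entropy directly:
H(X,Y) = -Σ p(x,y) log p(x,y) = 0.7526 dits

Right side — compute H(Y|X) from the conditional distributions:
P(X) = (3/8, 1/4, 3/8), so H(X) = 0.4700 dits
H(Y|X) = Σ_x P(X=x) · H(Y|X=x):
  P(Y|X=0) = (2/3, 1/3), H(Y|X=0) = 0.2764, weight P(X=0) = 3/8
  P(Y|X=1) = (1/2, 1/2), H(Y|X=1) = 0.3010, weight P(X=1) = 1/4
  P(Y|X=2) = (2/3, 1/3), H(Y|X=2) = 0.2764, weight P(X=2) = 3/8
H(Y|X) = 0.2826 dits

H(X) + H(Y|X) = 0.4700 + 0.2826 = 0.7526 dits

Both sides equal 0.7526 dits. ✓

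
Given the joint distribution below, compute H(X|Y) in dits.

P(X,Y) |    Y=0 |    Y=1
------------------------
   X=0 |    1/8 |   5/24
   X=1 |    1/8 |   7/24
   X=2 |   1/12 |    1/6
0.4670 dits

Using the chain rule: H(X|Y) = H(X,Y) - H(Y)

First, compute H(X,Y) = 0.7434 dits

Marginal P(Y) = (1/3, 2/3)
H(Y) = 0.2764 dits

H(X|Y) = H(X,Y) - H(Y) = 0.7434 - 0.2764 = 0.4670 dits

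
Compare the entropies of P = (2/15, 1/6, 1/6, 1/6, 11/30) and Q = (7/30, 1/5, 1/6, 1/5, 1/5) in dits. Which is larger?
Q

Computing entropies in dits:
H(P) = 0.6655
H(Q) = 0.6965

Distribution Q has higher entropy.

Intuition: The distribution closer to uniform (more spread out) has higher entropy.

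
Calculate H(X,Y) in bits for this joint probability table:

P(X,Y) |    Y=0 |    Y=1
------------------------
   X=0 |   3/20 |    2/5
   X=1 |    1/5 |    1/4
1.9037 bits

Joint entropy is H(X,Y) = -Σ_{x,y} p(x,y) log p(x,y).

Summing over all non-zero entries:
H(X,Y) = -[3/20·log_2(3/20) + 2/5·log_2(2/5) + 1/5·log_2(1/5) + 1/4·log_2(1/4)]
H(X,Y) = 1.9037 bits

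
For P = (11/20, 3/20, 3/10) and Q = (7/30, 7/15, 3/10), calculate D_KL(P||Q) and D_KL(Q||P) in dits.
D_KL(P||Q) = 0.1309, D_KL(Q||P) = 0.1431

KL divergence is not symmetric: D_KL(P||Q) ≠ D_KL(Q||P) in general.

D_KL(P||Q) = 0.1309 dits
D_KL(Q||P) = 0.1431 dits

No, they are not equal!

This asymmetry is why KL divergence is not a true distance metric.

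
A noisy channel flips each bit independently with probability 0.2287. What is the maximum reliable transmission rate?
0.2243 bits

For a binary symmetric channel (BSC) with error probability p:
Capacity C = 1 - H(p) bits per symbol

where H(p) = -p log₂(p) - (1-p) log₂(1-p) is the binary entropy function.

H(0.2287) = 0.7757 bits
C = 1 - 0.7757 = 0.2243 bits per symbol

This means we can reliably transmit up to 0.2243 bits of information per channel use.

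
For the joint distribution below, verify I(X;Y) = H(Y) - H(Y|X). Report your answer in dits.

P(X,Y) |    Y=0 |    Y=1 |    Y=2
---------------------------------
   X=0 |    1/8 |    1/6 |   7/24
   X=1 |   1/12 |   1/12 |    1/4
I(X;Y) = 0.0026 dits

Mutual information has multiple equivalent forms:
- I(X;Y) = H(X) - H(X|Y)
- I(X;Y) = H(Y) - H(Y|X)
- I(X;Y) = H(X) + H(Y) - H(X,Y)

Computing all quantities:
H(X) = 0.2950, H(Y) = 0.4367, H(X,Y) = 0.7290
H(X|Y) = 0.2924, H(Y|X) = 0.4341

Verification:
H(X) - H(X|Y) = 0.2950 - 0.2924 = 0.0026
H(Y) - H(Y|X) = 0.4367 - 0.4341 = 0.0026
H(X) + H(Y) - H(X,Y) = 0.2950 + 0.4367 - 0.7290 = 0.0026

All forms give I(X;Y) = 0.0026 dits. ✓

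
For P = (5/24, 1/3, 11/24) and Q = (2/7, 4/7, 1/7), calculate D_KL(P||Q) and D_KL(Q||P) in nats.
D_KL(P||Q) = 0.2888, D_KL(Q||P) = 0.2317

KL divergence is not symmetric: D_KL(P||Q) ≠ D_KL(Q||P) in general.

D_KL(P||Q) = 0.2888 nats
D_KL(Q||P) = 0.2317 nats

No, they are not equal!

This asymmetry is why KL divergence is not a true distance metric.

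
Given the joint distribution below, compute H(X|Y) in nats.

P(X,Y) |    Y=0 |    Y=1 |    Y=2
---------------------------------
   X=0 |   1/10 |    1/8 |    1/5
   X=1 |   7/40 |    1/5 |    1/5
0.6741 nats

Using the chain rule: H(X|Y) = H(X,Y) - H(Y)

First, compute H(X,Y) = 1.7609 nats

Marginal P(Y) = (11/40, 13/40, 2/5)
H(Y) = 1.0868 nats

H(X|Y) = H(X,Y) - H(Y) = 1.7609 - 1.0868 = 0.6741 nats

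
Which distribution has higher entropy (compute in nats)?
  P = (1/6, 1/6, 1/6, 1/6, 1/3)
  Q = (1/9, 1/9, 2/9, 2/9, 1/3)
P

Computing entropies in nats:
H(P) = 1.5607
H(Q) = 1.5230

Distribution P has higher entropy.

Intuition: The distribution closer to uniform (more spread out) has higher entropy.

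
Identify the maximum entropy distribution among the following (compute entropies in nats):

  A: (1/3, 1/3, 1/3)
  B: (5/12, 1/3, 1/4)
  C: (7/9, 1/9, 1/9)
A

For a discrete distribution over n outcomes, entropy is maximized by the uniform distribution.

Computing entropies:
H(A) = 1.0986 nats
H(B) = 1.0776 nats
H(C) = 0.6837 nats

The uniform distribution (where all probabilities equal 1/3) achieves the maximum entropy of log_e(3) = 1.0986 nats.

Distribution A has the highest entropy.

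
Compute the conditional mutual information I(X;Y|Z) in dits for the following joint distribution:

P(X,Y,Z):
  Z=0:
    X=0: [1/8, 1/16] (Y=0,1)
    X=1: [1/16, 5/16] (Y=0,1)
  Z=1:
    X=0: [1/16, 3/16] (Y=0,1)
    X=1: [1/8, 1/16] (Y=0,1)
0.0472 dits

Conditional mutual information: I(X;Y|Z) = H(X|Z) + H(Y|Z) - H(X,Y|Z)

H(Z) = 0.2976
H(X,Z) = 0.5829 → H(X|Z) = 0.2852
H(Y,Z) = 0.5829 → H(Y|Z) = 0.2852
H(X,Y,Z) = 0.8210 → H(X,Y|Z) = 0.5233

I(X;Y|Z) = 0.2852 + 0.2852 - 0.5233 = 0.0472 dits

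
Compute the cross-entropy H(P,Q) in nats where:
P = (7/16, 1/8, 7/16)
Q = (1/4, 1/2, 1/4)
1.2997 nats

Cross-entropy: H(P,Q) = -Σ p(x) log q(x)

Alternatively: H(P,Q) = H(P) + D_KL(P||Q)
H(P) = 0.9833 nats
D_KL(P||Q) = 0.3164 nats

H(P,Q) = 0.9833 + 0.3164 = 1.2997 nats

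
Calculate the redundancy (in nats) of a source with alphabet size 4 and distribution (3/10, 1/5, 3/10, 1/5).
0.0201 nats

Redundancy measures how far a source is from maximum entropy:
R = H_max - H(X)

Maximum entropy for 4 symbols: H_max = log_e(4) = 1.3863 nats
Actual entropy: H(X) = 1.3662 nats
Redundancy: R = 1.3863 - 1.3662 = 0.0201 nats

This redundancy represents potential for compression: the source could be compressed by 0.0201 nats per symbol.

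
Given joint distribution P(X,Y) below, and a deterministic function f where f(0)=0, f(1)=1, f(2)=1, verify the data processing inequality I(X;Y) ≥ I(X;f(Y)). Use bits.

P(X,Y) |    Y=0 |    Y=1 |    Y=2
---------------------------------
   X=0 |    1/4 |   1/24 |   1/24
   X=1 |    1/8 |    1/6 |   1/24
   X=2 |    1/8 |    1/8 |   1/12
I(X;Y) = 0.1164, I(X;f(Y)) = 0.0933, inequality holds: 0.1164 ≥ 0.0933

Data Processing Inequality: For any Markov chain X → Y → Z, we have I(X;Y) ≥ I(X;Z).

Here Z = f(Y) is a deterministic function of Y, forming X → Y → Z.

Original I(X;Y) = 0.1164 bits

After applying f:
P(X,Z) where Z=f(Y):
- P(X,Z=0) = P(X,Y=0)
- P(X,Z=1) = P(X,Y=1) + P(X,Y=2)

I(X;Z) = I(X;f(Y)) = 0.0933 bits

Verification: 0.1164 ≥ 0.0933 ✓

Information cannot be created by processing; the function f can only lose information about X.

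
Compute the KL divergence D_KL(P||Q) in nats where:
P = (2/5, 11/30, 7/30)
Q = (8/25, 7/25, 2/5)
0.0624 nats

KL divergence: D_KL(P||Q) = Σ p(x) log(p(x)/q(x))

Computing term by term:
  x=0: 2/5 × log_e[(2/5)/(8/25)] = 2/5 × 0.2231 = 0.0893
  x=1: 11/30 × log_e[(11/30)/(7/25)] = 11/30 × 0.2697 = 0.0989
  x=2: 7/30 × log_e[(7/30)/(2/5)] = 7/30 × -0.5390 = -0.1258

D_KL(P||Q) = 0.0624 nats

Note: KL divergence is always non-negative and equals 0 iff P = Q.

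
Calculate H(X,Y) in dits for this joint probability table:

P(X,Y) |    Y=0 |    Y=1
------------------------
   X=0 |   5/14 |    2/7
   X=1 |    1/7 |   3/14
0.5792 dits

Joint entropy is H(X,Y) = -Σ_{x,y} p(x,y) log p(x,y).

Summing over all non-zero entries:
H(X,Y) = -[5/14·log_10(5/14) + 2/7·log_10(2/7) + 1/7·log_10(1/7) + 3/14·log_10(3/14)]
H(X,Y) = 0.5792 dits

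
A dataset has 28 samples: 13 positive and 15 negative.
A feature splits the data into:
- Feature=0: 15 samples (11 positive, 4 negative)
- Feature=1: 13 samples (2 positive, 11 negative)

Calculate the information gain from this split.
0.2605 bits

Information Gain = H(Y) - H(Y|Feature)

Before split:
P(positive) = 13/28 = 0.4643
H(Y) = 0.9963 bits

After split:
Feature=0: H = 0.8366 bits (weight = 15/28)
Feature=1: H = 0.6194 bits (weight = 13/28)
H(Y|Feature) = (15/28)×0.8366 + (13/28)×0.6194 = 0.7358 bits

Information Gain = 0.9963 - 0.7358 = 0.2605 bits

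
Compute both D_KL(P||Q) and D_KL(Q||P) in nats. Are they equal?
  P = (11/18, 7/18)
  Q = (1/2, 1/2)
D_KL(P||Q) = 0.0249, D_KL(Q||P) = 0.0253

KL divergence is not symmetric: D_KL(P||Q) ≠ D_KL(Q||P) in general.

D_KL(P||Q) = 0.0249 nats
D_KL(Q||P) = 0.0253 nats

No, they are not equal!

This asymmetry is why KL divergence is not a true distance metric.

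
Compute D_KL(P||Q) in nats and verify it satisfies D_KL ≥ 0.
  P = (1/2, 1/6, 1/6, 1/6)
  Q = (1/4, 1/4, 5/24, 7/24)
0.1485 nats

KL divergence satisfies the Gibbs inequality: D_KL(P||Q) ≥ 0 for all distributions P, Q.

D_KL(P||Q) = Σ p(x) log(p(x)/q(x))
Term by term:
  x=0: 1/2 × log_e[(1/2)/(1/4)] = 0.3466
  x=1: 1/6 × log_e[(1/6)/(1/4)] = -0.0676
  x=2: 1/6 × log_e[(1/6)/(5/24)] = -0.0372
  x=3: 1/6 × log_e[(1/6)/(7/24)] = -0.0933
D_KL(P||Q) = 0.1485 nats

D_KL(P||Q) = 0.1485 ≥ 0 ✓

This non-negativity is a fundamental property: relative entropy cannot be negative because it measures how different Q is from P.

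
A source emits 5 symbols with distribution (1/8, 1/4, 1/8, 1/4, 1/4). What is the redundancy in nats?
0.0499 nats

Redundancy measures how far a source is from maximum entropy:
R = H_max - H(X)

Maximum entropy for 5 symbols: H_max = log_e(5) = 1.6094 nats
Actual entropy: H(X) = 1.5596 nats
Redundancy: R = 1.6094 - 1.5596 = 0.0499 nats

This redundancy represents potential for compression: the source could be compressed by 0.0499 nats per symbol.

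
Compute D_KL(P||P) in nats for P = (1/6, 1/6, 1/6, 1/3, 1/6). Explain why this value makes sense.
0.0000 nats

KL divergence satisfies the Gibbs inequality: D_KL(P||Q) ≥ 0 for all distributions P, Q.

D_KL(P||Q) = Σ p(x) log(p(x)/q(x))
Each term is p(x) × log_e(p(x)/p(x)) = p(x) × log_e(1) = 0, so the sum is 0.
D_KL(P||Q) = 0.0000 nats

When P = Q, the KL divergence is exactly 0, as there is no 'divergence' between identical distributions.

This non-negativity is a fundamental property: relative entropy cannot be negative because it measures how different Q is from P.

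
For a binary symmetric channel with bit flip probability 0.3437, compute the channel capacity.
0.0717 bits

For a binary symmetric channel (BSC) with error probability p:
Capacity C = 1 - H(p) bits per symbol

where H(p) = -p log₂(p) - (1-p) log₂(1-p) is the binary entropy function.

H(0.3437) = 0.9283 bits
C = 1 - 0.9283 = 0.0717 bits per symbol

This means we can reliably transmit up to 0.0717 bits of information per channel use.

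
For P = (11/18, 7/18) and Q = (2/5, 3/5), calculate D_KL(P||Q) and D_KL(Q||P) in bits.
D_KL(P||Q) = 0.1304, D_KL(Q||P) = 0.1308

KL divergence is not symmetric: D_KL(P||Q) ≠ D_KL(Q||P) in general.

D_KL(P||Q) = 0.1304 bits
D_KL(Q||P) = 0.1308 bits

No, they are not equal!

This asymmetry is why KL divergence is not a true distance metric.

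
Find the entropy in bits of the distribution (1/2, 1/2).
1.0000 bits

Shannon entropy is H(X) = -Σ p(x) log p(x).

For P = (1/2, 1/2):
H = -1/2 × log_2(1/2) -1/2 × log_2(1/2)
H = 1.0000 bits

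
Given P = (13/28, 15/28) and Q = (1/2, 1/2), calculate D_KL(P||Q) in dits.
0.0011 dits

KL divergence: D_KL(P||Q) = Σ p(x) log(p(x)/q(x))

Computing term by term:
  x=0: 13/28 × log_10[(13/28)/(1/2)] = 13/28 × -0.0322 = -0.0149
  x=1: 15/28 × log_10[(15/28)/(1/2)] = 15/28 × 0.0300 = 0.0161

D_KL(P||Q) = 0.0011 dits

Note: KL divergence is always non-negative and equals 0 iff P = Q.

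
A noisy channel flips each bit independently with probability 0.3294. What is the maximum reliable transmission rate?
0.0857 bits

For a binary symmetric channel (BSC) with error probability p:
Capacity C = 1 - H(p) bits per symbol

where H(p) = -p log₂(p) - (1-p) log₂(1-p) is the binary entropy function.

H(0.3294) = 0.9143 bits
C = 1 - 0.9143 = 0.0857 bits per symbol

This means we can reliably transmit up to 0.0857 bits of information per channel use.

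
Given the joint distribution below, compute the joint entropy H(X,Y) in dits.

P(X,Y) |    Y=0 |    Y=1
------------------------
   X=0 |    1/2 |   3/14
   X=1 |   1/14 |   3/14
0.5191 dits

Joint entropy is H(X,Y) = -Σ_{x,y} p(x,y) log p(x,y).

Summing over all non-zero entries:
H(X,Y) = -[1/2·log_10(1/2) + 3/14·log_10(3/14) + 1/14·log_10(1/14) + 3/14·log_10(3/14)]
H(X,Y) = 0.5191 dits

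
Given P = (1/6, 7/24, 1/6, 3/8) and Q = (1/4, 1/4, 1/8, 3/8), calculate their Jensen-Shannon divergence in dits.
0.0028 dits

Jensen-Shannon divergence is:
JSD(P||Q) = 0.5 × D_KL(P||M) + 0.5 × D_KL(Q||M)
where M = 0.5 × (P + Q) is the mixture distribution.

M = 0.5 × (1/6, 7/24, 1/6, 3/8) + 0.5 × (1/4, 1/4, 1/8, 3/8) = (5/24, 0.270833, 0.145833, 3/8)

D_KL(P||M) = 0.0029 dits
D_KL(Q||M) = 0.0027 dits

JSD(P||Q) = 0.5 × 0.0029 + 0.5 × 0.0027 = 0.0028 dits

Unlike KL divergence, JSD is symmetric and bounded: 0 ≤ JSD ≤ log(2).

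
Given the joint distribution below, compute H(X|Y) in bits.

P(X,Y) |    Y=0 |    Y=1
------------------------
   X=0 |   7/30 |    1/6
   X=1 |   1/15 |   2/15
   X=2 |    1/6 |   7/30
1.4927 bits

Using the chain rule: H(X|Y) = H(X,Y) - H(Y)

First, compute H(X,Y) = 2.4895 bits

Marginal P(Y) = (7/15, 8/15)
H(Y) = 0.9968 bits

H(X|Y) = H(X,Y) - H(Y) = 2.4895 - 0.9968 = 1.4927 bits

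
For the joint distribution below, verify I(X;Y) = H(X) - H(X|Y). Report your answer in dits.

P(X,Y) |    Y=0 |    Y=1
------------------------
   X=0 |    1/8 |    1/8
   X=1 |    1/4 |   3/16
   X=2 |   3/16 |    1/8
I(X;Y) = 0.0013 dits

Mutual information has multiple equivalent forms:
- I(X;Y) = H(X) - H(X|Y)
- I(X;Y) = H(Y) - H(Y|X)
- I(X;Y) = H(X) + H(Y) - H(X,Y)

Computing all quantities:
H(X) = 0.4654, H(Y) = 0.2976, H(X,Y) = 0.7618
H(X|Y) = 0.4642, H(Y|X) = 0.2964

Verification:
H(X) - H(X|Y) = 0.4654 - 0.4642 = 0.0013
H(Y) - H(Y|X) = 0.2976 - 0.2964 = 0.0013
H(X) + H(Y) - H(X,Y) = 0.4654 + 0.2976 - 0.7618 = 0.0013

All forms give I(X;Y) = 0.0013 dits. ✓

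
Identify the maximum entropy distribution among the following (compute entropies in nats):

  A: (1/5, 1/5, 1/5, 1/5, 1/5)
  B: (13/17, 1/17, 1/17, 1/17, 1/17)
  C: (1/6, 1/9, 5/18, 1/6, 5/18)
A

For a discrete distribution over n outcomes, entropy is maximized by the uniform distribution.

Computing entropies:
H(A) = 1.6094 nats
H(B) = 0.8718 nats
H(C) = 1.5530 nats

The uniform distribution (where all probabilities equal 1/5) achieves the maximum entropy of log_e(5) = 1.6094 nats.

Distribution A has the highest entropy.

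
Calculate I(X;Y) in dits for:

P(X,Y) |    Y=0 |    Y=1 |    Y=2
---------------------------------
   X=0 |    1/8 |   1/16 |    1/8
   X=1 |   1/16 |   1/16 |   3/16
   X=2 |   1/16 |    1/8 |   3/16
0.0147 dits

Mutual information: I(X;Y) = H(X) + H(Y) - H(X,Y)

Marginals:
P(X) = (5/16, 5/16, 3/8), H(X) = 0.4755 dits
P(Y) = (1/4, 1/4, 1/2), H(Y) = 0.4515 dits

Joint entropy: H(X,Y) = 0.9123 dits

I(X;Y) = 0.4755 + 0.4515 - 0.9123 = 0.0147 dits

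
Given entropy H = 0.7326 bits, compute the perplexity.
1.6616

Perplexity is 2^H (or exp(H) for natural log).

H = 0.7326 bits
Perplexity = 2^0.7326 = 1.6616

Interpretation: The model's uncertainty is equivalent to choosing uniformly among 1.7 options.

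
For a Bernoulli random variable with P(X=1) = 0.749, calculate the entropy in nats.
0.5634 nats

The binary entropy function is:
H(p) = -p log(p) - (1-p) log(1-p)

H(0.749) = -0.749 × log_e(0.749) - 0.251 × log_e(0.251)
H(0.749) = 0.5634 nats

Note: Binary entropy is maximized at p=0.5 (H=1 bit) and minimized at p=0 or p=1 (H=0).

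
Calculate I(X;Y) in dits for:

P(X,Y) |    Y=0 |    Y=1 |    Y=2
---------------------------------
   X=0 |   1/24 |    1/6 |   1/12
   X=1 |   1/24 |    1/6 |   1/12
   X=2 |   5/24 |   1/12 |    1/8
0.0421 dits

Mutual information: I(X;Y) = H(X) + H(Y) - H(X,Y)

Marginals:
P(X) = (7/24, 7/24, 5/12), H(X) = 0.4706 dits
P(Y) = (7/24, 5/12, 7/24), H(Y) = 0.4706 dits

Joint entropy: H(X,Y) = 0.8990 dits

I(X;Y) = 0.4706 + 0.4706 - 0.8990 = 0.0421 dits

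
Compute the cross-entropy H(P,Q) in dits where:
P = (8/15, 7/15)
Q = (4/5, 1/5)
0.3779 dits

Cross-entropy: H(P,Q) = -Σ p(x) log q(x)

Alternatively: H(P,Q) = H(P) + D_KL(P||Q)
H(P) = 0.3001 dits
D_KL(P||Q) = 0.0778 dits

H(P,Q) = 0.3001 + 0.0778 = 0.3779 dits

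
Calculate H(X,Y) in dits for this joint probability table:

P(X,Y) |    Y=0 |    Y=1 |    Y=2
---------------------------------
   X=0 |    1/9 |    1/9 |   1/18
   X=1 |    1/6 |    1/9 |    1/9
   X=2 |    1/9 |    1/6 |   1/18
0.9290 dits

Joint entropy is H(X,Y) = -Σ_{x,y} p(x,y) log p(x,y).

Summing over all non-zero entries:
H(X,Y) = -[1/9·log_10(1/9) + 1/9·log_10(1/9) + 1/18·log_10(1/18) + 1/6·log_10(1/6) + 1/9·log_10(1/9) + 1/9·log_10(1/9) + 1/9·log_10(1/9) + 1/6·log_10(1/6) + 1/18·log_10(1/18)]
H(X,Y) = 0.9290 dits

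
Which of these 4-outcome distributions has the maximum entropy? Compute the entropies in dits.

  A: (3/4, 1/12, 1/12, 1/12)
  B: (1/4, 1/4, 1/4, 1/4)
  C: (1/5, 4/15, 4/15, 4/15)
B

For a discrete distribution over n outcomes, entropy is maximized by the uniform distribution.

Computing entropies:
H(A) = 0.3635 dits
H(B) = 0.6021 dits
H(C) = 0.5990 dits

The uniform distribution (where all probabilities equal 1/4) achieves the maximum entropy of log_10(4) = 0.6021 dits.

Distribution B has the highest entropy.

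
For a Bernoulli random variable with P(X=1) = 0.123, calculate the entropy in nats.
0.3729 nats

The binary entropy function is:
H(p) = -p log(p) - (1-p) log(1-p)

H(0.123) = -0.123 × log_e(0.123) - 0.877 × log_e(0.877)
H(0.123) = 0.3729 nats

Note: Binary entropy is maximized at p=0.5 (H=1 bit) and minimized at p=0 or p=1 (H=0).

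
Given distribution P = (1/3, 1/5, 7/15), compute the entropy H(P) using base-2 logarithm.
1.5058 bits

Shannon entropy is H(X) = -Σ p(x) log p(x).

For P = (1/3, 1/5, 7/15):
H = -1/3 × log_2(1/3) -1/5 × log_2(1/5) -7/15 × log_2(7/15)
H = 1.5058 bits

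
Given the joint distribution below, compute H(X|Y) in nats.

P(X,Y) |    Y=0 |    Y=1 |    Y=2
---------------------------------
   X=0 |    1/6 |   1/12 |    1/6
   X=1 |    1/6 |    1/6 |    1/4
0.6706 nats

Using the chain rule: H(X|Y) = H(X,Y) - H(Y)

First, compute H(X,Y) = 1.7482 nats

Marginal P(Y) = (1/3, 1/4, 5/12)
H(Y) = 1.0776 nats

H(X|Y) = H(X,Y) - H(Y) = 1.7482 - 1.0776 = 0.6706 nats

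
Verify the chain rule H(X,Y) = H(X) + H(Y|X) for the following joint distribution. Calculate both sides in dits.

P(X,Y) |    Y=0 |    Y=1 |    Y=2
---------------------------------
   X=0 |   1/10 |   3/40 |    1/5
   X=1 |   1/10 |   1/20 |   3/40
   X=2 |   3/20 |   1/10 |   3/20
H(X,Y) = 0.9208, H(X) = 0.4647, H(Y|X) = 0.4561 (all in dits)

Chain rule: H(X,Y) = H(X) + H(Y|X)

Left side — joint entropy directly:
H(X,Y) = -Σ p(x,y) log p(x,y) = 0.9208 dits

Right side — compute H(Y|X) from the conditional distributions:
P(X) = (3/8, 9/40, 2/5), so H(X) = 0.4647 dits
H(Y|X) = Σ_x P(X=x) · H(Y|X=x):
  P(Y|X=0) = (4/15, 1/5, 8/15), H(Y|X=0) = 0.4385, weight P(X=0) = 3/8
  P(Y|X=1) = (4/9, 2/9, 1/3), H(Y|X=1) = 0.4607, weight P(X=1) = 9/40
  P(Y|X=2) = (3/8, 1/4, 3/8), H(Y|X=2) = 0.4700, weight P(X=2) = 2/5
H(Y|X) = 0.4561 dits

H(X) + H(Y|X) = 0.4647 + 0.4561 = 0.9208 dits

Both sides equal 0.9208 dits. ✓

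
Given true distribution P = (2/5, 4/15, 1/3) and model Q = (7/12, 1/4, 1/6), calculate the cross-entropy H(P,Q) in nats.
1.1825 nats

Cross-entropy: H(P,Q) = -Σ p(x) log q(x)

Alternatively: H(P,Q) = H(P) + D_KL(P||Q)
H(P) = 1.0852 nats
D_KL(P||Q) = 0.0973 nats

H(P,Q) = 1.0852 + 0.0973 = 1.1825 nats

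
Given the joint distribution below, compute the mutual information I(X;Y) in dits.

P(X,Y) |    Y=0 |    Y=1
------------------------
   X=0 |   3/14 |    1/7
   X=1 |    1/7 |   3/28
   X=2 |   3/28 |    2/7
0.0214 dits

Mutual information: I(X;Y) = H(X) + H(Y) - H(X,Y)

Marginals:
P(X) = (5/14, 1/4, 11/28), H(X) = 0.4696 dits
P(Y) = (13/28, 15/28), H(Y) = 0.2999 dits

Joint entropy: H(X,Y) = 0.7481 dits

I(X;Y) = 0.4696 + 0.2999 - 0.7481 = 0.0214 dits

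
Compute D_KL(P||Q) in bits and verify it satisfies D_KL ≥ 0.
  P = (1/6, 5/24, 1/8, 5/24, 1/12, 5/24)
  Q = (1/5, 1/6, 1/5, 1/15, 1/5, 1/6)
0.2428 bits

KL divergence satisfies the Gibbs inequality: D_KL(P||Q) ≥ 0 for all distributions P, Q.

D_KL(P||Q) = Σ p(x) log(p(x)/q(x))
Term by term:
  x=0: 1/6 × log_2[(1/6)/(1/5)] = -0.0438
  x=1: 5/24 × log_2[(5/24)/(1/6)] = 0.0671
  x=2: 1/8 × log_2[(1/8)/(1/5)] = -0.0848
  x=3: 5/24 × log_2[(5/24)/(1/15)] = 0.3425
  x=4: 1/12 × log_2[(1/12)/(1/5)] = -0.1053
  x=5: 5/24 × log_2[(5/24)/(1/6)] = 0.0671
D_KL(P||Q) = 0.2428 bits

D_KL(P||Q) = 0.2428 ≥ 0 ✓

This non-negativity is a fundamental property: relative entropy cannot be negative because it measures how different Q is from P.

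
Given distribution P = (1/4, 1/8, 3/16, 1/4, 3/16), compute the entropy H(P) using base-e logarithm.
1.5808 nats

Shannon entropy is H(X) = -Σ p(x) log p(x).

For P = (1/4, 1/8, 3/16, 1/4, 3/16):
H = -1/4 × log_e(1/4) -1/8 × log_e(1/8) -3/16 × log_e(3/16) -1/4 × log_e(1/4) -3/16 × log_e(3/16)
H = 1.5808 nats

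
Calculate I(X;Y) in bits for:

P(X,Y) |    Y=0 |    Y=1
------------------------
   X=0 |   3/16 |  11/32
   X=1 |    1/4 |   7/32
0.0238 bits

Mutual information: I(X;Y) = H(X) + H(Y) - H(X,Y)

Marginals:
P(X) = (17/32, 15/32), H(X) = 0.9972 bits
P(Y) = (7/16, 9/16), H(Y) = 0.9887 bits

Joint entropy: H(X,Y) = 1.9620 bits

I(X;Y) = 0.9972 + 0.9887 - 1.9620 = 0.0238 bits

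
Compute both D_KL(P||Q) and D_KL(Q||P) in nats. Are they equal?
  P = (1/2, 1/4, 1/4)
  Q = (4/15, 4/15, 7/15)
D_KL(P||Q) = 0.1421, D_KL(Q||P) = 0.1409

KL divergence is not symmetric: D_KL(P||Q) ≠ D_KL(Q||P) in general.

D_KL(P||Q) = 0.1421 nats
D_KL(Q||P) = 0.1409 nats

No, they are not equal!

This asymmetry is why KL divergence is not a true distance metric.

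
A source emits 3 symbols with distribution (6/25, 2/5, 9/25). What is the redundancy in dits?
0.0095 dits

Redundancy measures how far a source is from maximum entropy:
R = H_max - H(X)

Maximum entropy for 3 symbols: H_max = log_10(3) = 0.4771 dits
Actual entropy: H(X) = 0.4677 dits
Redundancy: R = 0.4771 - 0.4677 = 0.0095 dits

This redundancy represents potential for compression: the source could be compressed by 0.0095 dits per symbol.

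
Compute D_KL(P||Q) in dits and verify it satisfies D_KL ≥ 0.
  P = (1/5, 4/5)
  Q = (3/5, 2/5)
0.1454 dits

KL divergence satisfies the Gibbs inequality: D_KL(P||Q) ≥ 0 for all distributions P, Q.

D_KL(P||Q) = Σ p(x) log(p(x)/q(x))
Term by term:
  x=0: 1/5 × log_10[(1/5)/(3/5)] = -0.0954
  x=1: 4/5 × log_10[(4/5)/(2/5)] = 0.2408
D_KL(P||Q) = 0.1454 dits

D_KL(P||Q) = 0.1454 ≥ 0 ✓

This non-negativity is a fundamental property: relative entropy cannot be negative because it measures how different Q is from P.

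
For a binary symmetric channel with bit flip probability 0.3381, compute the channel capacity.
0.0770 bits

For a binary symmetric channel (BSC) with error probability p:
Capacity C = 1 - H(p) bits per symbol

where H(p) = -p log₂(p) - (1-p) log₂(1-p) is the binary entropy function.

H(0.3381) = 0.9230 bits
C = 1 - 0.9230 = 0.0770 bits per symbol

This means we can reliably transmit up to 0.0770 bits of information per channel use.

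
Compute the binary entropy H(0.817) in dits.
0.2067 dits

The binary entropy function is:
H(p) = -p log(p) - (1-p) log(1-p)

H(0.817) = -0.817 × log_10(0.817) - 0.183 × log_10(0.183)
H(0.817) = 0.2067 dits

Note: Binary entropy is maximized at p=0.5 (H=1 bit) and minimized at p=0 or p=1 (H=0).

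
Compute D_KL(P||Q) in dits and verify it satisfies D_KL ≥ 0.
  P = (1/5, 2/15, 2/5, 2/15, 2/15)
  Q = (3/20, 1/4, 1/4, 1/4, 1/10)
0.0505 dits

KL divergence satisfies the Gibbs inequality: D_KL(P||Q) ≥ 0 for all distributions P, Q.

D_KL(P||Q) = Σ p(x) log(p(x)/q(x))
Term by term:
  x=0: 1/5 × log_10[(1/5)/(3/20)] = 0.0250
  x=1: 2/15 × log_10[(2/15)/(1/4)] = -0.0364
  x=2: 2/5 × log_10[(2/5)/(1/4)] = 0.0816
  x=3: 2/15 × log_10[(2/15)/(1/4)] = -0.0364
  x=4: 2/15 × log_10[(2/15)/(1/10)] = 0.0167
D_KL(P||Q) = 0.0505 dits

D_KL(P||Q) = 0.0505 ≥ 0 ✓

This non-negativity is a fundamental property: relative entropy cannot be negative because it measures how different Q is from P.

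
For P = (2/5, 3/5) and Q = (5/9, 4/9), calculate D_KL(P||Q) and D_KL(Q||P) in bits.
D_KL(P||Q) = 0.0702, D_KL(Q||P) = 0.0709

KL divergence is not symmetric: D_KL(P||Q) ≠ D_KL(Q||P) in general.

D_KL(P||Q) = 0.0702 bits
D_KL(Q||P) = 0.0709 bits

No, they are not equal!

This asymmetry is why KL divergence is not a true distance metric.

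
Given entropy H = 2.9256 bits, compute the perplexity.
7.5979

Perplexity is 2^H (or exp(H) for natural log).

H = 2.9256 bits
Perplexity = 2^2.9256 = 7.5979

Interpretation: The model's uncertainty is equivalent to choosing uniformly among 7.6 options.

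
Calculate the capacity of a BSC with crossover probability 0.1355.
0.4277 bits

For a binary symmetric channel (BSC) with error probability p:
Capacity C = 1 - H(p) bits per symbol

where H(p) = -p log₂(p) - (1-p) log₂(1-p) is the binary entropy function.

H(0.1355) = 0.5723 bits
C = 1 - 0.5723 = 0.4277 bits per symbol

This means we can reliably transmit up to 0.4277 bits of information per channel use.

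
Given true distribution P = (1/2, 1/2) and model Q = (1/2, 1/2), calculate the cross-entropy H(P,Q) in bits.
1.0000 bits

Cross-entropy: H(P,Q) = -Σ p(x) log q(x)

Alternatively: H(P,Q) = H(P) + D_KL(P||Q)
H(P) = 1.0000 bits
D_KL(P||Q) = 0.0000 bits

H(P,Q) = 1.0000 + 0.0000 = 1.0000 bits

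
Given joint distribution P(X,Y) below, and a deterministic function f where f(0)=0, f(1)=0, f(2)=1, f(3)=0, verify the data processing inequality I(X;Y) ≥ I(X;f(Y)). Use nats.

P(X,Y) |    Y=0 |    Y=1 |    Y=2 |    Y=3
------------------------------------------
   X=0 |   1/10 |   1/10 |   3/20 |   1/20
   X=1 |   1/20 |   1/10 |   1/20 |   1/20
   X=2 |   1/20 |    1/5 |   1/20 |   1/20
I(X;Y) = 0.0543, I(X;f(Y)) = 0.0291, inequality holds: 0.0543 ≥ 0.0291

Data Processing Inequality: For any Markov chain X → Y → Z, we have I(X;Y) ≥ I(X;Z).

Here Z = f(Y) is a deterministic function of Y, forming X → Y → Z.

Original I(X;Y) = 0.0543 nats

After applying f:
P(X,Z) where Z=f(Y):
- P(X,Z=0) = P(X,Y=0) + P(X,Y=1) + P(X,Y=3)
- P(X,Z=1) = P(X,Y=2)

I(X;Z) = I(X;f(Y)) = 0.0291 nats

Verification: 0.0543 ≥ 0.0291 ✓

Information cannot be created by processing; the function f can only lose information about X.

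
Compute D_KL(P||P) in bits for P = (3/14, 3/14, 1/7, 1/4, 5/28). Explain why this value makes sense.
0.0000 bits

KL divergence satisfies the Gibbs inequality: D_KL(P||Q) ≥ 0 for all distributions P, Q.

D_KL(P||Q) = Σ p(x) log(p(x)/q(x))
Each term is p(x) × log_2(p(x)/p(x)) = p(x) × log_2(1) = 0, so the sum is 0.
D_KL(P||Q) = 0.0000 bits

When P = Q, the KL divergence is exactly 0, as there is no 'divergence' between identical distributions.

This non-negativity is a fundamental property: relative entropy cannot be negative because it measures how different Q is from P.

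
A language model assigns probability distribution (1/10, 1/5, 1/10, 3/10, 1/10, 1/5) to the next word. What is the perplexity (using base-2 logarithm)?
5.4507

Perplexity is 2^H (or exp(H) for natural log).

First, H = -Σ p log p = 2.4464 bits
Perplexity = 2^2.4464 = 5.4507

Interpretation: The model's uncertainty is equivalent to choosing uniformly among 5.5 options.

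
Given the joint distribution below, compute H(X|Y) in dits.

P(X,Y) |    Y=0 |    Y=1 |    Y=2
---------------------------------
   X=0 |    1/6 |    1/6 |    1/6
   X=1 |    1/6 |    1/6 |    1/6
0.3010 dits

Using the chain rule: H(X|Y) = H(X,Y) - H(Y)

First, compute H(X,Y) = 0.7782 dits

Marginal P(Y) = (1/3, 1/3, 1/3)
H(Y) = 0.4771 dits

H(X|Y) = H(X,Y) - H(Y) = 0.7782 - 0.4771 = 0.3010 dits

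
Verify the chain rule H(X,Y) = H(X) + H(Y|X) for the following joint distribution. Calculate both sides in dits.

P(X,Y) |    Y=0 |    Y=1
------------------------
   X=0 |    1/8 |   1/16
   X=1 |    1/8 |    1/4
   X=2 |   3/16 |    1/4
H(X,Y) = 0.7384, H(X) = 0.4531, H(Y|X) = 0.2852 (all in dits)

Chain rule: H(X,Y) = H(X) + H(Y|X)

Left side — joint entropy directly:
H(X,Y) = -Σ p(x,y) log p(x,y) = 0.7384 dits

Right side — compute H(Y|X) from the conditional distributions:
P(X) = (3/16, 3/8, 7/16), so H(X) = 0.4531 dits
H(Y|X) = Σ_x P(X=x) · H(Y|X=x):
  P(Y|X=0) = (2/3, 1/3), H(Y|X=0) = 0.2764, weight P(X=0) = 3/16
  P(Y|X=1) = (1/3, 2/3), H(Y|X=1) = 0.2764, weight P(X=1) = 3/8
  P(Y|X=2) = (3/7, 4/7), H(Y|X=2) = 0.2966, weight P(X=2) = 7/16
H(Y|X) = 0.2852 dits

H(X) + H(Y|X) = 0.4531 + 0.2852 = 0.7384 dits

Both sides equal 0.7384 dits. ✓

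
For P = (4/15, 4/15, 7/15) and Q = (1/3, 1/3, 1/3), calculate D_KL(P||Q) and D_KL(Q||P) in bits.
D_KL(P||Q) = 0.0548, D_KL(Q||P) = 0.0528

KL divergence is not symmetric: D_KL(P||Q) ≠ D_KL(Q||P) in general.

D_KL(P||Q) = 0.0548 bits
D_KL(Q||P) = 0.0528 bits

No, they are not equal!

This asymmetry is why KL divergence is not a true distance metric.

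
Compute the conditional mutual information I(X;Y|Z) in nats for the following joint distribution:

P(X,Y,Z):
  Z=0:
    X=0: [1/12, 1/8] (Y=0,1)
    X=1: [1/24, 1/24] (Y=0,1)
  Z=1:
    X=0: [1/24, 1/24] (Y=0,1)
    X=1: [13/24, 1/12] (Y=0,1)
0.0281 nats

Conditional mutual information: I(X;Y|Z) = H(X|Z) + H(Y|Z) - H(X,Y|Z)

H(Z) = 0.6036
H(X,Z) = 1.0347 → H(X|Z) = 0.4311
H(Y,Z) = 1.1329 → H(Y|Z) = 0.5293
H(X,Y,Z) = 1.5359 → H(X,Y|Z) = 0.9322

I(X;Y|Z) = 0.4311 + 0.5293 - 0.9322 = 0.0281 nats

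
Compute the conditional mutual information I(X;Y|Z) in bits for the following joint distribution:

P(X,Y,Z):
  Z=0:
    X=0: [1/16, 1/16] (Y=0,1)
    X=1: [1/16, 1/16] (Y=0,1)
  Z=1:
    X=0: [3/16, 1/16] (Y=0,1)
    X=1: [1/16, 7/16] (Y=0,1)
0.2141 bits

Conditional mutual information: I(X;Y|Z) = H(X|Z) + H(Y|Z) - H(X,Y|Z)

H(Z) = 0.8113
H(X,Z) = 1.7500 → H(X|Z) = 0.9387
H(Y,Z) = 1.7500 → H(Y|Z) = 0.9387
H(X,Y,Z) = 2.4746 → H(X,Y|Z) = 1.6633

I(X;Y|Z) = 0.9387 + 0.9387 - 1.6633 = 0.2141 bits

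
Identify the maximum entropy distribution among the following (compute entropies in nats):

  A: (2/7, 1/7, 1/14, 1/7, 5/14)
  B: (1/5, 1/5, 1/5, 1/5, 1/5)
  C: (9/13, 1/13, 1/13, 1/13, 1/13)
B

For a discrete distribution over n outcomes, entropy is maximized by the uniform distribution.

Computing entropies:
H(A) = 1.4701 nats
H(B) = 1.6094 nats
H(C) = 1.0438 nats

The uniform distribution (where all probabilities equal 1/5) achieves the maximum entropy of log_e(5) = 1.6094 nats.

Distribution B has the highest entropy.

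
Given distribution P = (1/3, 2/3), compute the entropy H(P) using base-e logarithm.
0.6365 nats

Shannon entropy is H(X) = -Σ p(x) log p(x).

For P = (1/3, 2/3):
H = -1/3 × log_e(1/3) -2/3 × log_e(2/3)
H = 0.6365 nats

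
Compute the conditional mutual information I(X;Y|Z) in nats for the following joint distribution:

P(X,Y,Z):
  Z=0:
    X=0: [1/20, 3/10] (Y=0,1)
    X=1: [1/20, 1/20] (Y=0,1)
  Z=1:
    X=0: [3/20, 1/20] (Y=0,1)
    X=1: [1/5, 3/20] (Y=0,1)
0.0345 nats

Conditional mutual information: I(X;Y|Z) = H(X|Z) + H(Y|Z) - H(X,Y|Z)

H(Z) = 0.6881
H(X,Z) = 1.2870 → H(X|Z) = 0.5989
H(Y,Z) = 1.2870 → H(Y|Z) = 0.5989
H(X,Y,Z) = 1.8514 → H(X,Y|Z) = 1.1632

I(X;Y|Z) = 0.5989 + 0.5989 - 1.1632 = 0.0345 nats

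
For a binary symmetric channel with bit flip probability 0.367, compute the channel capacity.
0.0517 bits

For a binary symmetric channel (BSC) with error probability p:
Capacity C = 1 - H(p) bits per symbol

where H(p) = -p log₂(p) - (1-p) log₂(1-p) is the binary entropy function.

H(0.367) = 0.9483 bits
C = 1 - 0.9483 = 0.0517 bits per symbol

This means we can reliably transmit up to 0.0517 bits of information per channel use.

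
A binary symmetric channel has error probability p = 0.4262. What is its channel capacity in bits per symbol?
0.0158 bits

For a binary symmetric channel (BSC) with error probability p:
Capacity C = 1 - H(p) bits per symbol

where H(p) = -p log₂(p) - (1-p) log₂(1-p) is the binary entropy function.

H(0.4262) = 0.9842 bits
C = 1 - 0.9842 = 0.0158 bits per symbol

This means we can reliably transmit up to 0.0158 bits of information per channel use.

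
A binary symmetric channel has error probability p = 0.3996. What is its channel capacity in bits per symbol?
0.0293 bits

For a binary symmetric channel (BSC) with error probability p:
Capacity C = 1 - H(p) bits per symbol

where H(p) = -p log₂(p) - (1-p) log₂(1-p) is the binary entropy function.

H(0.3996) = 0.9707 bits
C = 1 - 0.9707 = 0.0293 bits per symbol

This means we can reliably transmit up to 0.0293 bits of information per channel use.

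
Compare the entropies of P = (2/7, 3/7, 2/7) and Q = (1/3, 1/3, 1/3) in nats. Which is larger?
Q

Computing entropies in nats:
H(P) = 1.0790
H(Q) = 1.0986

Distribution Q has higher entropy.

Intuition: The distribution closer to uniform (more spread out) has higher entropy.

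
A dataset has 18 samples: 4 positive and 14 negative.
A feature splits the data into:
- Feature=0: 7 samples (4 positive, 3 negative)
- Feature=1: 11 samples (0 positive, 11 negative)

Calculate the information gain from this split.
0.3811 bits

Information Gain = H(Y) - H(Y|Feature)

Before split:
P(positive) = 4/18 = 0.2222
H(Y) = 0.7642 bits

After split:
Feature=0: H = 0.9852 bits (weight = 7/18)
Feature=1: H = 0.0000 bits (weight = 11/18)
H(Y|Feature) = (7/18)×0.9852 + (11/18)×0.0000 = 0.3831 bits

Information Gain = 0.7642 - 0.3831 = 0.3811 bits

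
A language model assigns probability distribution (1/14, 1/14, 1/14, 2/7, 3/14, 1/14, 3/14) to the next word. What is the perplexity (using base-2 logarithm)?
5.8834

Perplexity is 2^H (or exp(H) for natural log).

First, H = -Σ p log p = 2.5567 bits
Perplexity = 2^2.5567 = 5.8834

Interpretation: The model's uncertainty is equivalent to choosing uniformly among 5.9 options.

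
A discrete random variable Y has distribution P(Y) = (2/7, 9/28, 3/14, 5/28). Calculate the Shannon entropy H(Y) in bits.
1.9628 bits

Shannon entropy is H(X) = -Σ p(x) log p(x).

For P = (2/7, 9/28, 3/14, 5/28):
H = -2/7 × log_2(2/7) -9/28 × log_2(9/28) -3/14 × log_2(3/14) -5/28 × log_2(5/28)
H = 1.9628 bits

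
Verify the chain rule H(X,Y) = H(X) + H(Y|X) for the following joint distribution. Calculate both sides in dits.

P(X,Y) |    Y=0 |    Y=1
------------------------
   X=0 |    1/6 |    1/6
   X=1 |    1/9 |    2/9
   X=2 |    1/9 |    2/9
H(X,Y) = 0.7618, H(X) = 0.4771, H(Y|X) = 0.2846 (all in dits)

Chain rule: H(X,Y) = H(X) + H(Y|X)

Left side — joint entropy directly:
H(X,Y) = -Σ p(x,y) log p(x,y) = 0.7618 dits

Right side — compute H(Y|X) from the conditional distributions:
P(X) = (1/3, 1/3, 1/3), so H(X) = 0.4771 dits
H(Y|X) = Σ_x P(X=x) · H(Y|X=x):
  P(Y|X=0) = (1/2, 1/2), H(Y|X=0) = 0.3010, weight P(X=0) = 1/3
  P(Y|X=1) = (1/3, 2/3), H(Y|X=1) = 0.2764, weight P(X=1) = 1/3
  P(Y|X=2) = (1/3, 2/3), H(Y|X=2) = 0.2764, weight P(X=2) = 1/3
H(Y|X) = 0.2846 dits

H(X) + H(Y|X) = 0.4771 + 0.2846 = 0.7618 dits

Both sides equal 0.7618 dits. ✓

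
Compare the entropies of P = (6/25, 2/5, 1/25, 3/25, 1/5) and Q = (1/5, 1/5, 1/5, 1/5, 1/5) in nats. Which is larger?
Q

Computing entropies in nats:
H(P) = 1.4141
H(Q) = 1.6094

Distribution Q has higher entropy.

Intuition: The distribution closer to uniform (more spread out) has higher entropy.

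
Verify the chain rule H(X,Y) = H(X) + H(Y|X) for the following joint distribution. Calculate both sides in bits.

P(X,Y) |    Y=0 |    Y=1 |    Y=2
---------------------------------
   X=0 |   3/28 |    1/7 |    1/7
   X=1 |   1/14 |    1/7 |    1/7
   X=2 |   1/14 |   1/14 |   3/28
H(X,Y) = 3.1106, H(X) = 1.5601, H(Y|X) = 1.5505 (all in bits)

Chain rule: H(X,Y) = H(X) + H(Y|X)

Left side — joint entropy directly:
H(X,Y) = -Σ p(x,y) log p(x,y) = 3.1106 bits

Right side — compute H(Y|X) from the conditional distributions:
P(X) = (11/28, 5/14, 1/4), so H(X) = 1.5601 bits
H(Y|X) = Σ_x P(X=x) · H(Y|X=x):
  P(Y|X=0) = (3/11, 4/11, 4/11), H(Y|X=0) = 1.5726, weight P(X=0) = 11/28
  P(Y|X=1) = (1/5, 2/5, 2/5), H(Y|X=1) = 1.5219, weight P(X=1) = 5/14
  P(Y|X=2) = (2/7, 2/7, 3/7), H(Y|X=2) = 1.5567, weight P(X=2) = 1/4
H(Y|X) = 1.5505 bits

H(X) + H(Y|X) = 1.5601 + 1.5505 = 3.1106 bits

Both sides equal 3.1106 bits. ✓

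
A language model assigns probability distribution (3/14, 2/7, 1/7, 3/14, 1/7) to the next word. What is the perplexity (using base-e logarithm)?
4.8264

Perplexity is e^H (or exp(H) for natural log).

First, H = -Σ p log p = 1.5741 nats
Perplexity = e^1.5741 = 4.8264

Interpretation: The model's uncertainty is equivalent to choosing uniformly among 4.8 options.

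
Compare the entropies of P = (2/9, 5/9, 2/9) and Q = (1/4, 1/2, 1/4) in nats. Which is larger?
Q

Computing entropies in nats:
H(P) = 0.9950
H(Q) = 1.0397

Distribution Q has higher entropy.

Intuition: The distribution closer to uniform (more spread out) has higher entropy.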